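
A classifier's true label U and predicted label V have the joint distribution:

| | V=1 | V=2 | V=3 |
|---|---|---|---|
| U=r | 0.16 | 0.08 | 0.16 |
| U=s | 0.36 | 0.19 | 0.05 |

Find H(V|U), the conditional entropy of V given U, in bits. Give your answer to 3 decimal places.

1.369 bits

Marginals: p(U) = (0.4000, 0.6000), p(V) = (0.5200, 0.2700, 0.2100).
H(V|U) = Σ p(U) · H(V|U=·).
  U=r: p=0.4000, H(V|U=r) = 1.5219
  U=s: p=0.6000, H(V|U=s) = 1.2663
Weighted sum = 1.369 bits.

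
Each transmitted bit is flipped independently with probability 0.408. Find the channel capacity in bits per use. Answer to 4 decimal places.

0.0246 bits

Binary symmetric channel: C = 1 − h₂(ε) where h₂ is the binary entropy function.
h₂(0.408) = −0.408·log₂0.408 − 0.592·log₂0.592 = 0.9754.
C = 1 − 0.9754 = 0.0246 bits per channel use.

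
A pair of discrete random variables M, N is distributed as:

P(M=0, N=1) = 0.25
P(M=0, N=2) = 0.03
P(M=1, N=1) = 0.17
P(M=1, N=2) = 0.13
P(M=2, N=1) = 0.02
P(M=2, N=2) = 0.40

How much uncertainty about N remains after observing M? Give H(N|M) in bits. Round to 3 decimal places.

Chain rule: H(N|M) = H(M,N) − H(M).
Marginals: p(M) = (0.2800, 0.3000, 0.4200), p(N) = (0.4400, 0.5600).
H(M,N) = 2.1106 bits; H(M) = 1.5610 bits.
H(N|M) = 2.1106 − 1.5610 = 0.550 bits.

0.550 bits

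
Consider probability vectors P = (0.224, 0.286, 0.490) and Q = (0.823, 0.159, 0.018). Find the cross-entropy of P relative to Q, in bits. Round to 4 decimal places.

H(P,Q) = −Σ p·log₂ q.
  −0.224·log₂(0.823) = 0.06295
  −0.286·log₂(0.159) = 0.75873
  −0.490·log₂(0.018) = 2.83997
H(P,Q) = 3.6617 bits.

3.6617 bits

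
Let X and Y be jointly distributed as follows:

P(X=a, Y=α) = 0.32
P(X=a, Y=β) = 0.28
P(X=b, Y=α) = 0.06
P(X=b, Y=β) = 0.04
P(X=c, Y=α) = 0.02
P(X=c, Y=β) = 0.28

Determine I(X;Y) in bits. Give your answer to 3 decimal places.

Marginals: p(X) = (0.6000, 0.1000, 0.3000), p(Y) = (0.4000, 0.6000).
I(X;Y) = Σ p(x,y)·log₂[p(x,y)/(p(x)p(y))].
  (a,α): 0.32·log₂(1.3333) = 0.1328
  (a,β): 0.28·log₂(0.7778) = -0.1015
  (b,α): 0.06·log₂(1.5000) = 0.0351
  (b,β): 0.04·log₂(0.6667) = -0.0234
  (c,α): 0.02·log₂(0.1667) = -0.0517
  (c,β): 0.28·log₂(1.5556) = 0.1785
Sum = 0.170 bits.

0.170 bits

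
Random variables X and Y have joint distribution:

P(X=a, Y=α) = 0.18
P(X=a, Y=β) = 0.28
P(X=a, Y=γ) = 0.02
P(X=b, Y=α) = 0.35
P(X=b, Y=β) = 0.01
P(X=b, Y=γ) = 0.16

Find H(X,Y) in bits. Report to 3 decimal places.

H(X,Y) = −Σ p(x,y)·log₂ p(x,y) over all 6 cells.
  cell (a,α): −0.18·log₂0.18 = 0.4453
  cell (a,β): −0.28·log₂0.28 = 0.5142
  cell (a,γ): −0.02·log₂0.02 = 0.1129
  cell (b,α): −0.35·log₂0.35 = 0.5301
  cell (b,β): −0.01·log₂0.01 = 0.0664
  cell (b,γ): −0.16·log₂0.16 = 0.4230
Sum = 2.092 bits.

2.092 bits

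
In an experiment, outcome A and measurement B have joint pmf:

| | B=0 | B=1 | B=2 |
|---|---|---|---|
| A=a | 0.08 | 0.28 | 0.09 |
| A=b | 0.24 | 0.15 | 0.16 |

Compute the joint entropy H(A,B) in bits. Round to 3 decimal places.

H(A,B) = −Σ p(x,y)·log₂ p(x,y) over all 6 cells.
  cell (a,0): −0.08·log₂0.08 = 0.2915
  cell (a,1): −0.28·log₂0.28 = 0.5142
  cell (a,2): −0.09·log₂0.09 = 0.3127
  cell (b,0): −0.24·log₂0.24 = 0.4941
  cell (b,1): −0.15·log₂0.15 = 0.4105
  cell (b,2): −0.16·log₂0.16 = 0.4230
Sum = 2.446 bits.

2.446 bits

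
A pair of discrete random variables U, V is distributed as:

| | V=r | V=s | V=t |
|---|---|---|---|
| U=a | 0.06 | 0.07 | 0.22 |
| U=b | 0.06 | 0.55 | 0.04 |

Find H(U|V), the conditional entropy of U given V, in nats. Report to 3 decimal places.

Chain rule: H(U|V) = H(U,V) − H(V).
Marginals: p(U) = (0.3500, 0.6500), p(V) = (0.1200, 0.6200, 0.2600).
H(U,V) = 1.3144 nats; H(V) = 0.9011 nats.
H(U|V) = 1.3144 − 0.9011 = 0.413 nats.

0.413 nats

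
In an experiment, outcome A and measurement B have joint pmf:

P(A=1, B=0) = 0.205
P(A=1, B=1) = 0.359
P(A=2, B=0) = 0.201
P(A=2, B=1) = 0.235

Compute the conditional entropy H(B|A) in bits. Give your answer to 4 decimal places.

Chain rule: H(B|A) = H(A,B) − H(A).
Marginals: p(A) = (0.5640, 0.4360), p(B) = (0.4060, 0.5940).
H(A,B) = 1.9555 bits; H(A) = 0.9881 bits.
H(B|A) = 1.9555 − 0.9881 = 0.9674 bits.

0.9674 bits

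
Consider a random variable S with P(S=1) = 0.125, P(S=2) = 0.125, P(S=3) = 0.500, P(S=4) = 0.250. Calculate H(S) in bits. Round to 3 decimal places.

1.750 bits

H(S) = −Σ p·log₂ p.
  −(0.125)·log₂(0.125) = 0.3750
  −(0.125)·log₂(0.125) = 0.3750
  −(0.500)·log₂(0.500) = 0.5000
  −(0.250)·log₂(0.250) = 0.5000
Sum: 0.3750 + 0.3750 + 0.5000 + 0.5000 = 1.750 bits.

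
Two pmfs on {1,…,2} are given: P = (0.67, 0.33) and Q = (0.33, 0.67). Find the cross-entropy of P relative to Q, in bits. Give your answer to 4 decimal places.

1.2623 bits

H(P,Q) = −Σ p·log₂ q.
  −0.67·log₂(0.33) = 1.07164
  −0.33·log₂(0.67) = 0.19066
H(P,Q) = 1.2623 bits.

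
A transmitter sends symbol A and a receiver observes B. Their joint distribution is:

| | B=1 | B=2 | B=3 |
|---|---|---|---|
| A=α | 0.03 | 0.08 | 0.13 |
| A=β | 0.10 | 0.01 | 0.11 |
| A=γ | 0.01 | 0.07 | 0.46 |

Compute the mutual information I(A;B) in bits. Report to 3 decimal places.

Marginals: p(A) = (0.2400, 0.2200, 0.5400), p(B) = (0.1400, 0.1600, 0.7000).
I(A;B) = Σ p(x,y)·log₂[p(x,y)/(p(x)p(y))].
  (α,1): 0.03·log₂(0.8929) = -0.0049
  (α,2): 0.08·log₂(2.0833) = 0.0847
  (α,3): 0.13·log₂(0.7738) = -0.0481
  (β,1): 0.10·log₂(3.2468) = 0.1699
  (β,2): 0.01·log₂(0.2841) = -0.0182
  (β,3): 0.11·log₂(0.7143) = -0.0534
  (γ,1): 0.01·log₂(0.1323) = -0.0292
  (γ,2): 0.07·log₂(0.8102) = -0.0213
  (γ,3): 0.46·log₂(1.2169) = 0.1303
Sum = 0.210 bits.

0.210 bits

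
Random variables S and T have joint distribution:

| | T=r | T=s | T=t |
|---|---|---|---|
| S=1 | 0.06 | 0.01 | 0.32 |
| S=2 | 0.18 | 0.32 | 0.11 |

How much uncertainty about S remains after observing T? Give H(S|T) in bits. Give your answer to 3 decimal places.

0.612 bits

Chain rule: H(S|T) = H(S,T) − H(T).
Marginals: p(S) = (0.3900, 0.6100), p(T) = (0.2400, 0.3300, 0.4300).
H(S,T) = 2.1576 bits; H(T) = 1.5455 bits.
H(S|T) = 2.1576 − 1.5455 = 0.612 bits.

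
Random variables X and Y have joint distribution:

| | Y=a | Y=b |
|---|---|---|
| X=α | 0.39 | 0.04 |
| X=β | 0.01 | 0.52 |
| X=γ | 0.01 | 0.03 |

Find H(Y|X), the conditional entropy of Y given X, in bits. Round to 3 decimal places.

0.296 bits

Marginals: p(X) = (0.4300, 0.5300, 0.0400), p(Y) = (0.4100, 0.5900).
H(Y|X) = Σ p(X) · H(Y|X=·).
  X=α: p=0.4300, H(Y|X=α) = 0.4465
  X=β: p=0.5300, H(Y|X=β) = 0.1350
  X=γ: p=0.0400, H(Y|X=γ) = 0.8113
Weighted sum = 0.296 bits.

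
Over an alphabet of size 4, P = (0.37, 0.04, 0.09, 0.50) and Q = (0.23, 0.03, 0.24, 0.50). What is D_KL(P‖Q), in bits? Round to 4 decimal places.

0.1430 bits

D(P‖Q) = Σ p·log₂(p/q).
  0.37·log₂(0.37/0.23) = 0.25378
  0.04·log₂(0.04/0.03) = 0.01660
  0.09·log₂(0.09/0.24) = -0.12735
  0.50·log₂(0.50/0.50) = 0.00000
D(P‖Q) = 0.1430 bits.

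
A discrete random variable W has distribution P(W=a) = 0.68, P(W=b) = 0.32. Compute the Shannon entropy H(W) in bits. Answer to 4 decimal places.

H(W) = −Σ p·log₂ p.
  −(0.68)·log₂(0.68) = 0.37835
  −(0.32)·log₂(0.32) = 0.52603
Sum: 0.37835 + 0.52603 = 0.9044 bits.

0.9044 bits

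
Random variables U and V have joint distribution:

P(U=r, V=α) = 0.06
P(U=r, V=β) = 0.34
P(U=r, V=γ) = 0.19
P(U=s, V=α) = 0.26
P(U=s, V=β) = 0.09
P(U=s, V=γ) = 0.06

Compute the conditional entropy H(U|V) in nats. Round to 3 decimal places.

Chain rule: H(U|V) = H(U,V) − H(V).
Marginals: p(U) = (0.5900, 0.4100), p(V) = (0.3200, 0.4300, 0.2500).
H(U,V) = 1.5869 nats; H(V) = 1.0741 nats.
H(U|V) = 1.5869 − 1.0741 = 0.513 nats.

0.513 nats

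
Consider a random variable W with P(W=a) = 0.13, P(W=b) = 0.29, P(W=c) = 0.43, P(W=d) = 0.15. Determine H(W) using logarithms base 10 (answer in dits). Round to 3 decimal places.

H(W) = −Σ p·log₁₀ p.
  −(0.13)·log₁₀(0.13) = 0.1152
  −(0.29)·log₁₀(0.29) = 0.1559
  −(0.43)·log₁₀(0.43) = 0.1576
  −(0.15)·log₁₀(0.15) = 0.1236
Sum: 0.1152 + 0.1559 + 0.1576 + 0.1236 = 0.552 dits.

0.552 dits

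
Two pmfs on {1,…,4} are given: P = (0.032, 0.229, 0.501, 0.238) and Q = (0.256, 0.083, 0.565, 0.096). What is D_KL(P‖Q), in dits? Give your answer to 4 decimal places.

0.1397 dits

D(P‖Q) = Σ p·log₁₀(p/q).
  0.032·log₁₀(0.032/0.256) = -0.02890
  0.229·log₁₀(0.229/0.083) = 0.10093
  0.501·log₁₀(0.501/0.565) = -0.02616
  0.238·log₁₀(0.238/0.096) = 0.09384
D(P‖Q) = 0.1397 dits.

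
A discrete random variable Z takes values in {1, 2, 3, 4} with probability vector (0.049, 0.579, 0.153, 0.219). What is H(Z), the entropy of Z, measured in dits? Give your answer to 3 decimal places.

H(Z) = −Σ p·log₁₀ p.
  −(0.049)·log₁₀(0.049) = 0.0642
  −(0.579)·log₁₀(0.579) = 0.1374
  −(0.153)·log₁₀(0.153) = 0.1247
  −(0.219)·log₁₀(0.219) = 0.1444
Sum: 0.0642 + 0.1374 + 0.1247 + 0.1444 = 0.471 dits.

0.471 dits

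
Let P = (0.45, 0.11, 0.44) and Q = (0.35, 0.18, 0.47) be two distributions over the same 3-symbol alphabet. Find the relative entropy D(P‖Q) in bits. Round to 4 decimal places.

0.0431 bits

D(P‖Q) = Σ p·log₂(p/q).
  0.45·log₂(0.45/0.35) = 0.16316
  0.11·log₂(0.11/0.18) = -0.07815
  0.44·log₂(0.44/0.47) = -0.04187
D(P‖Q) = 0.0431 bits.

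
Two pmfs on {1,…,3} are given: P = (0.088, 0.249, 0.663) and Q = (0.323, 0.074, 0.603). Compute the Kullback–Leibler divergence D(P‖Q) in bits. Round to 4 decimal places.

D(P‖Q) = Σ p·log₂(p/q).
  0.088·log₂(0.088/0.323) = -0.16508
  0.249·log₂(0.249/0.074) = 0.43589
  0.663·log₂(0.663/0.603) = 0.09073
D(P‖Q) = 0.3615 bits.

0.3615 bits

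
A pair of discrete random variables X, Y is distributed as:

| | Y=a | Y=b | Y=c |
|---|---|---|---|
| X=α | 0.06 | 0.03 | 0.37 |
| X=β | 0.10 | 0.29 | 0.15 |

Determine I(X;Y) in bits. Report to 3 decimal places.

0.248 bits

Marginals: p(X) = (0.4600, 0.5400), p(Y) = (0.1600, 0.3200, 0.5200).
I(X;Y) = H(X) + H(Y) − H(X,Y).
H(X) = 0.9954, H(Y) = 1.4396, H(X,Y) = 2.1867.
I(X;Y) = 0.9954 + 1.4396 − 2.1867 = 0.248 bits.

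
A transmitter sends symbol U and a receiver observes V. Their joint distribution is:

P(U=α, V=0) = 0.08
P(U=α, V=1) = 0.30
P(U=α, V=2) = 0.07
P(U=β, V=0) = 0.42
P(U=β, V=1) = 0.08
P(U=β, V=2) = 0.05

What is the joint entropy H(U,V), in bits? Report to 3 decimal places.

H(U,V) = −Σ p(x,y)·log₂ p(x,y) over all 6 cells.
  cell (α,0): −0.08·log₂0.08 = 0.2915
  cell (α,1): −0.30·log₂0.30 = 0.5211
  cell (α,2): −0.07·log₂0.07 = 0.2686
  cell (β,0): −0.42·log₂0.42 = 0.5256
  cell (β,1): −0.08·log₂0.08 = 0.2915
  cell (β,2): −0.05·log₂0.05 = 0.2161
Sum = 2.114 bits.

2.114 bits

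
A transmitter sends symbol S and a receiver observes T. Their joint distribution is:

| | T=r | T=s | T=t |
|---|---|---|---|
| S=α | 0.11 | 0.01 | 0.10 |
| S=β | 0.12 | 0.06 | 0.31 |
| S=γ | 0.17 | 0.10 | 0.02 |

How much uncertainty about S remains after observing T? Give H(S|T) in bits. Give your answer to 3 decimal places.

1.276 bits

Chain rule: H(S|T) = H(S,T) − H(T).
Marginals: p(S) = (0.2200, 0.4900, 0.2900), p(T) = (0.4000, 0.1700, 0.4300).
H(S,T) = 2.7630 bits; H(T) = 1.4869 bits.
H(S|T) = 2.7630 − 1.4869 = 1.276 bits.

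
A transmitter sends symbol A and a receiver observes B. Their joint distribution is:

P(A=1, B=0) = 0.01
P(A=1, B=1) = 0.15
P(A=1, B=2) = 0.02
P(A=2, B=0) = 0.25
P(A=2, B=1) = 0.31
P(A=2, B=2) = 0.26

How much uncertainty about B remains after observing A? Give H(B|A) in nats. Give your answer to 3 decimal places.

0.997 nats

Chain rule: H(B|A) = H(A,B) − H(A).
Marginals: p(A) = (0.1800, 0.8200), p(B) = (0.2600, 0.4600, 0.2800).
H(A,B) = 1.4687 nats; H(A) = 0.4714 nats.
H(B|A) = 1.4687 − 0.4714 = 0.997 nats.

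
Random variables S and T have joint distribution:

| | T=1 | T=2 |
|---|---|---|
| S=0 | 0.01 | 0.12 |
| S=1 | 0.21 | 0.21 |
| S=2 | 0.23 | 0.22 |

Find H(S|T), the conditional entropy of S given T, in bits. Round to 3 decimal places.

1.355 bits

Marginals: p(S) = (0.1300, 0.4200, 0.4500), p(T) = (0.4500, 0.5500).
H(S|T) = Σ p(T) · H(S|T=·).
  T=1: p=0.4500, H(S|T=1) = 1.1301
  T=2: p=0.5500, H(S|T=2) = 1.5383
Weighted sum = 1.355 bits.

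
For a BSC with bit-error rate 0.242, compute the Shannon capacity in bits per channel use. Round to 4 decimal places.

Binary symmetric channel: C = 1 − h₂(ε) where h₂ is the binary entropy function.
h₂(0.242) = −0.242·log₂0.242 − 0.758·log₂0.758 = 0.7984.
C = 1 − 0.7984 = 0.2016 bits per channel use.

0.2016 bits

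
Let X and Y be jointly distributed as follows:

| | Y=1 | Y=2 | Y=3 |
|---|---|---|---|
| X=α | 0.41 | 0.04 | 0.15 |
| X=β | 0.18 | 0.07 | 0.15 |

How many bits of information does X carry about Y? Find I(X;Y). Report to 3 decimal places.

0.043 bits

Marginals: p(X) = (0.6000, 0.4000), p(Y) = (0.5900, 0.1100, 0.3000).
I(X;Y) = H(X) + H(Y) − H(X,Y).
H(X) = 0.9710, H(Y) = 1.3205, H(X,Y) = 2.2481.
I(X;Y) = 0.9710 + 1.3205 − 2.2481 = 0.043 bits.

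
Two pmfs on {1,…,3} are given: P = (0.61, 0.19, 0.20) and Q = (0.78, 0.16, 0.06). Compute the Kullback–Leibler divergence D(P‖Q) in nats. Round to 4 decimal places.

D(P‖Q) = Σ p·ln(p/q).
  0.61·ln(0.61/0.78) = -0.14996
  0.19·ln(0.19/0.16) = 0.03265
  0.20·ln(0.20/0.06) = 0.24079
D(P‖Q) = 0.1235 nats.

0.1235 nats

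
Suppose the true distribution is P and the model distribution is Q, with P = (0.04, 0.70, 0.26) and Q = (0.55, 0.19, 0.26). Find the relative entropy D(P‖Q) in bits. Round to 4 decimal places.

1.1657 bits

D(P‖Q) = Σ p·log₂(p/q).
  0.04·log₂(0.04/0.55) = -0.15125
  0.70·log₂(0.70/0.19) = 1.31695
  0.26·log₂(0.26/0.26) = 0.00000
D(P‖Q) = 1.1657 bits.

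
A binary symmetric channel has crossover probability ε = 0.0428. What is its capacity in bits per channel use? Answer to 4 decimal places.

Binary symmetric channel: C = 1 − h₂(ε) where h₂ is the binary entropy function.
h₂(0.0428) = −0.0428·log₂0.0428 − 0.9572·log₂0.9572 = 0.2550.
C = 1 − 0.2550 = 0.7450 bits per channel use.

0.7450 bits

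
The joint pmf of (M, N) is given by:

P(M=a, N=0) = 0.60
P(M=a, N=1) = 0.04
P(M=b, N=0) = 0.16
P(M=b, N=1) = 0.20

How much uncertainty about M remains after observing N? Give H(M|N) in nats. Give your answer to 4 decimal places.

0.4993 nats

Chain rule: H(M|N) = H(M,N) − H(N).
Marginals: p(M) = (0.6400, 0.3600), p(N) = (0.7600, 0.2400).
H(M,N) = 1.0504 nats; H(N) = 0.5511 nats.
H(M|N) = 1.0504 − 0.5511 = 0.4993 nats.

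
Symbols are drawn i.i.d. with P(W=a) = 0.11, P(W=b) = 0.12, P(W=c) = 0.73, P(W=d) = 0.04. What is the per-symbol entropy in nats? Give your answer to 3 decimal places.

0.856 nats

H(W) = −Σ p·ln p.
  −(0.11)·ln(0.11) = 0.2428
  −(0.12)·ln(0.12) = 0.2544
  −(0.73)·ln(0.73) = 0.2297
  −(0.04)·ln(0.04) = 0.1288
Sum: 0.2428 + 0.2544 + 0.2297 + 0.1288 = 0.856 nats.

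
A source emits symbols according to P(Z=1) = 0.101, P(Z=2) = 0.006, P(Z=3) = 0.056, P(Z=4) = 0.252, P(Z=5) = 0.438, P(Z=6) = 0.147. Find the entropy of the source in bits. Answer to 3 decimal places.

2.041 bits

H(Z) = −Σ p·log₂ p.
  −(0.101)·log₂(0.101) = 0.3341
  −(0.006)·log₂(0.006) = 0.0443
  −(0.056)·log₂(0.056) = 0.2329
  −(0.252)·log₂(0.252) = 0.5011
  −(0.438)·log₂(0.438) = 0.5217
  −(0.147)·log₂(0.147) = 0.4066
Sum: 0.3341 + 0.0443 + 0.2329 + 0.5011 + 0.5217 + 0.4066 = 2.041 bits.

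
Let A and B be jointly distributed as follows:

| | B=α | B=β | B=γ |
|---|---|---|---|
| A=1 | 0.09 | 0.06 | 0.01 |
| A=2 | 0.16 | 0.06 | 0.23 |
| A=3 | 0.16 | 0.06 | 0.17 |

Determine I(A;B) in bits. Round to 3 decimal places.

0.093 bits

Marginals: p(A) = (0.1600, 0.4500, 0.3900), p(B) = (0.4100, 0.1800, 0.4100).
I(A;B) = Σ p(x,y)·log₂[p(x,y)/(p(x)p(y))].
  (1,α): 0.09·log₂(1.3720) = 0.0411
  (1,β): 0.06·log₂(2.0833) = 0.0635
  (1,γ): 0.01·log₂(0.1524) = -0.0271
  (2,α): 0.16·log₂(0.8672) = -0.0329
  (2,β): 0.06·log₂(0.7407) = -0.0260
  (2,γ): 0.23·log₂(1.2466) = 0.0731
  (3,α): 0.16·log₂(1.0006) = 0.0001
  (3,β): 0.06·log₂(0.8547) = -0.0136
  (3,γ): 0.17·log₂(1.0632) = 0.0150
Sum = 0.093 bits.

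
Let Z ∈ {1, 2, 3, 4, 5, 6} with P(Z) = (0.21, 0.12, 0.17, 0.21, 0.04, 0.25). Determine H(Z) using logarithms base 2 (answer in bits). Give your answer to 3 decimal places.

2.433 bits

H(Z) = −Σ p·log₂ p.
  −(0.21)·log₂(0.21) = 0.4728
  −(0.12)·log₂(0.12) = 0.3671
  −(0.17)·log₂(0.17) = 0.4346
  −(0.21)·log₂(0.21) = 0.4728
  −(0.04)·log₂(0.04) = 0.1858
  −(0.25)·log₂(0.25) = 0.5000
Sum: 0.4728 + 0.3671 + 0.4346 + 0.4728 + 0.1858 + 0.5000 = 2.433 bits.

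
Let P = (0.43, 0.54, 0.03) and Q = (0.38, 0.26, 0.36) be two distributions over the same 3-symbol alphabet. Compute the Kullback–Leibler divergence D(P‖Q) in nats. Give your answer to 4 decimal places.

D(P‖Q) = Σ p·ln(p/q).
  0.43·ln(0.43/0.38) = 0.05315
  0.54·ln(0.54/0.26) = 0.39468
  0.03·ln(0.03/0.36) = -0.07455
D(P‖Q) = 0.3733 nats.

0.3733 nats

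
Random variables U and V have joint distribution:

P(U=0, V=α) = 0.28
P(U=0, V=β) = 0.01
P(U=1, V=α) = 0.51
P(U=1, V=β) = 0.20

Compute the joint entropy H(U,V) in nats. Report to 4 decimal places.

H(U,V) = −Σ p(x,y)·ln p(x,y) over all 4 cells.
  cell (0,α): −0.28·ln0.28 = 0.35643
  cell (0,β): −0.01·ln0.01 = 0.04605
  cell (1,α): −0.51·ln0.51 = 0.34341
  cell (1,β): −0.20·ln0.20 = 0.32189
Sum = 1.0678 nats.

1.0678 nats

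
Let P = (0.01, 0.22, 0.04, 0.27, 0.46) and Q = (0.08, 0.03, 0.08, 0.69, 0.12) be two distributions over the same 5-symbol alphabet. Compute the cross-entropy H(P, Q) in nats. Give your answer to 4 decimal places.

1.9732 nats

H(P,Q) = −Σ p·ln q.
  −0.01·ln(0.08) = 0.02526
  −0.22·ln(0.03) = 0.77144
  −0.04·ln(0.08) = 0.10103
  −0.27·ln(0.69) = 0.10019
  −0.46·ln(0.12) = 0.97532
H(P,Q) = 1.9732 nats.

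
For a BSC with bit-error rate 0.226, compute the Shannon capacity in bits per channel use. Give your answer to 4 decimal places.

Binary symmetric channel: C = 1 − h₂(ε) where h₂ is the binary entropy function.
h₂(0.226) = −0.226·log₂0.226 − 0.774·log₂0.774 = 0.7710.
C = 1 − 0.7710 = 0.2290 bits per channel use.

0.2290 bits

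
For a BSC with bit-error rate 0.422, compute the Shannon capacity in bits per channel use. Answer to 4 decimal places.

0.0176 bits

Binary symmetric channel: C = 1 − h₂(ε) where h₂ is the binary entropy function.
h₂(0.422) = −0.422·log₂0.422 − 0.578·log₂0.578 = 0.9824.
C = 1 − 0.9824 = 0.0176 bits per channel use.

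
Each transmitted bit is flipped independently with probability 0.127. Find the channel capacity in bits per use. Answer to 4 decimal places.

0.4508 bits

Binary symmetric channel: C = 1 − h₂(ε) where h₂ is the binary entropy function.
h₂(0.127) = −0.127·log₂0.127 − 0.873·log₂0.873 = 0.5492.
C = 1 − 0.5492 = 0.4508 bits per channel use.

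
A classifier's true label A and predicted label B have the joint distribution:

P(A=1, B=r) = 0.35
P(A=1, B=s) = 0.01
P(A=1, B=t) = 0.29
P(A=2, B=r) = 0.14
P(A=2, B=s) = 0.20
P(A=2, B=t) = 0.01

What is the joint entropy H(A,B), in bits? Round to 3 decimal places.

2.042 bits

H(A,B) = −Σ p(x,y)·log₂ p(x,y) over all 6 cells.
  cell (1,r): −0.35·log₂0.35 = 0.5301
  cell (1,s): −0.01·log₂0.01 = 0.0664
  cell (1,t): −0.29·log₂0.29 = 0.5179
  cell (2,r): −0.14·log₂0.14 = 0.3971
  cell (2,s): −0.20·log₂0.20 = 0.4644
  cell (2,t): −0.01·log₂0.01 = 0.0664
Sum = 2.042 bits.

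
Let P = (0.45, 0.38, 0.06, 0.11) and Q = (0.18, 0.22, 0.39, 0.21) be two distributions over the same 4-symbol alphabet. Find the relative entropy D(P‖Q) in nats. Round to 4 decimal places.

D(P‖Q) = Σ p·ln(p/q).
  0.45·ln(0.45/0.18) = 0.41233
  0.38·ln(0.38/0.22) = 0.20769
  0.06·ln(0.06/0.39) = -0.11231
  0.11·ln(0.11/0.21) = -0.07113
D(P‖Q) = 0.4366 nats.

0.4366 nats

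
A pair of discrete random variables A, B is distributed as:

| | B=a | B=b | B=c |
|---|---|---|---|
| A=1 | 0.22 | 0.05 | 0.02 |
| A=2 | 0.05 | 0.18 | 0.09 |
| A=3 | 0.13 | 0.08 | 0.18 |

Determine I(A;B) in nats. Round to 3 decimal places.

0.167 nats

Marginals: p(A) = (0.2900, 0.3200, 0.3900), p(B) = (0.4000, 0.3100, 0.2900).
I(A;B) = Σ p(x,y)·ln[p(x,y)/(p(x)p(y))].
  (1,a): 0.22·ln(1.8966) = 0.1408
  (1,b): 0.05·ln(0.5562) = -0.0293
  (1,c): 0.02·ln(0.2378) = -0.0287
  (2,a): 0.05·ln(0.3906) = -0.0470
  (2,b): 0.18·ln(1.8145) = 0.1072
  (2,c): 0.09·ln(0.9698) = -0.0028
  (3,a): 0.13·ln(0.8333) = -0.0237
  (3,b): 0.08·ln(0.6617) = -0.0330
  (3,c): 0.18·ln(1.5915) = 0.0836
Sum = 0.167 nats.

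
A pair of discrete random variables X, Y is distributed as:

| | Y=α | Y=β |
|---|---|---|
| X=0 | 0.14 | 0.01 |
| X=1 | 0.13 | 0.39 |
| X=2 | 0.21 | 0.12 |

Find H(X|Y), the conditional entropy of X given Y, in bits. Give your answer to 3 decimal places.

Chain rule: H(X|Y) = H(X,Y) − H(Y).
Marginals: p(X) = (0.1500, 0.5200, 0.3300), p(Y) = (0.4800, 0.5200).
H(X,Y) = 2.2159 bits; H(Y) = 0.9988 bits.
H(X|Y) = 2.2159 − 0.9988 = 1.217 bits.

1.217 bits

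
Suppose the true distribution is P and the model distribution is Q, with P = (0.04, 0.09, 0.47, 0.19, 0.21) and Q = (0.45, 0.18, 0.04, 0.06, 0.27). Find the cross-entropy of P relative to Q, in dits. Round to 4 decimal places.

1.0895 dits

H(P,Q) = −Σ p·log₁₀ q.
  −0.04·log₁₀(0.45) = 0.01387
  −0.09·log₁₀(0.18) = 0.06703
  −0.47·log₁₀(0.04) = 0.65703
  −0.19·log₁₀(0.06) = 0.23215
  −0.21·log₁₀(0.27) = 0.11941
H(P,Q) = 1.0895 dits.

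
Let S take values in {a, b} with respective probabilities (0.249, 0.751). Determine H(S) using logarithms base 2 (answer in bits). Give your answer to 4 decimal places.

0.8097 bits

H(S) = −Σ p·log₂ p.
  −(0.249)·log₂(0.249) = 0.49944
  −(0.751)·log₂(0.751) = 0.31025
Sum: 0.49944 + 0.31025 = 0.8097 bits.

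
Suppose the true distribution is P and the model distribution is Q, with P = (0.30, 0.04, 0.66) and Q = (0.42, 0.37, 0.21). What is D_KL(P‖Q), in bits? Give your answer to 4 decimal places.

0.8164 bits

D(P‖Q) = Σ p·log₂(p/q).
  0.30·log₂(0.30/0.42) = -0.14563
  0.04·log₂(0.04/0.37) = -0.12838
  0.66·log₂(0.66/0.21) = 1.09037
D(P‖Q) = 0.8164 bits.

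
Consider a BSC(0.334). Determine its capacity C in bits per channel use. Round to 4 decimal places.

0.0810 bits

Binary symmetric channel: C = 1 − h₂(ε) where h₂ is the binary entropy function.
h₂(0.334) = −0.334·log₂0.334 − 0.666·log₂0.666 = 0.9190.
C = 1 − 0.9190 = 0.0810 bits per channel use.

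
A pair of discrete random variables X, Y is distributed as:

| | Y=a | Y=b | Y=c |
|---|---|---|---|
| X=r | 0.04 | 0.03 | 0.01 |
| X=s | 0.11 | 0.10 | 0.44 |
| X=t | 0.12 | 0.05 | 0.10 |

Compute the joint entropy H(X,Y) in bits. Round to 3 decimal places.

H(X,Y) = −Σ p(x,y)·log₂ p(x,y) over all 9 cells.
  cell (r,a): −0.04·log₂0.04 = 0.1858
  cell (r,b): −0.03·log₂0.03 = 0.1518
  cell (r,c): −0.01·log₂0.01 = 0.0664
  cell (s,a): −0.11·log₂0.11 = 0.3503
  cell (s,b): −0.10·log₂0.10 = 0.3322
  cell (s,c): −0.44·log₂0.44 = 0.5211
  cell (t,a): −0.12·log₂0.12 = 0.3671
  cell (t,b): −0.05·log₂0.05 = 0.2161
  cell (t,c): −0.10·log₂0.10 = 0.3322
Sum = 2.523 bits.

2.523 bits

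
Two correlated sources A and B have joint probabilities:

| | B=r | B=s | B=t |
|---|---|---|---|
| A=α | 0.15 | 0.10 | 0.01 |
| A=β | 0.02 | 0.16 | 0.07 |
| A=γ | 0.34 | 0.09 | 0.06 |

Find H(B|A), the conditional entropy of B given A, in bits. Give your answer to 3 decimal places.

1.189 bits

Chain rule: H(B|A) = H(A,B) − H(A).
Marginals: p(A) = (0.2600, 0.2500, 0.4900), p(B) = (0.5100, 0.3500, 0.1400).
H(A,B) = 2.6990 bits; H(A) = 1.5096 bits.
H(B|A) = 2.6990 − 1.5096 = 1.189 bits.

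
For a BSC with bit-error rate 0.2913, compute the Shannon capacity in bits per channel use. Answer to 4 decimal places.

Binary symmetric channel: C = 1 − h₂(ε) where h₂ is the binary entropy function.
h₂(0.2913) = −0.2913·log₂0.2913 − 0.7087·log₂0.7087 = 0.8704.
C = 1 − 0.8704 = 0.1296 bits per channel use.

0.1296 bits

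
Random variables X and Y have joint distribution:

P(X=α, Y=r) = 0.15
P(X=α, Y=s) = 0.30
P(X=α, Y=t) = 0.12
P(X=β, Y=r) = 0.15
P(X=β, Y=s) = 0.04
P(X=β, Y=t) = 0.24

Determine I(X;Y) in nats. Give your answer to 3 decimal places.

Marginals: p(X) = (0.5700, 0.4300), p(Y) = (0.3000, 0.3400, 0.3600).
I(X;Y) = H(X) + H(Y) − H(X,Y).
H(X) = 0.6833, H(Y) = 1.0958, H(X,Y) = 1.6560.
I(X;Y) = 0.6833 + 1.0958 − 1.6560 = 0.123 nats.

0.123 nats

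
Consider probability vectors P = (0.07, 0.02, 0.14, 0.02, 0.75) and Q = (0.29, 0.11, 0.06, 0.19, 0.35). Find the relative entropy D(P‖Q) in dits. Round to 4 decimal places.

D(P‖Q) = Σ p·log₁₀(p/q).
  0.07·log₁₀(0.07/0.29) = -0.04321
  0.02·log₁₀(0.02/0.11) = -0.01481
  0.14·log₁₀(0.14/0.06) = 0.05152
  0.02·log₁₀(0.02/0.19) = -0.01955
  0.75·log₁₀(0.75/0.35) = 0.24824
D(P‖Q) = 0.2222 dits.

0.2222 dits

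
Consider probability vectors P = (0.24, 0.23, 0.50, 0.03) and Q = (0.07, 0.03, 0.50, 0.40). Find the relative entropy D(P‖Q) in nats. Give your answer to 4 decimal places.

0.6865 nats

D(P‖Q) = Σ p·ln(p/q).
  0.24·ln(0.24/0.07) = 0.29571
  0.23·ln(0.23/0.03) = 0.46848
  0.50·ln(0.50/0.50) = 0.00000
  0.03·ln(0.03/0.40) = -0.07771
D(P‖Q) = 0.6865 nats.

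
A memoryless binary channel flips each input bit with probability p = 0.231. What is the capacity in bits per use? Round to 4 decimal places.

Binary symmetric channel: C = 1 − h₂(ε) where h₂ is the binary entropy function.
h₂(0.231) = −0.231·log₂0.231 − 0.769·log₂0.769 = 0.7798.
C = 1 − 0.7798 = 0.2202 bits per channel use.

0.2202 bits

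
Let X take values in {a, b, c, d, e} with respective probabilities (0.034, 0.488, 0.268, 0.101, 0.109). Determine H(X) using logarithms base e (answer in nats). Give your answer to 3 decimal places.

1.291 nats

H(X) = −Σ p·ln p.
  −(0.034)·ln(0.034) = 0.1150
  −(0.488)·ln(0.488) = 0.3501
  −(0.268)·ln(0.268) = 0.3529
  −(0.101)·ln(0.101) = 0.2316
  −(0.109)·ln(0.109) = 0.2416
Sum: 0.1150 + 0.3501 + 0.3529 + 0.2316 + 0.2416 = 1.291 nats.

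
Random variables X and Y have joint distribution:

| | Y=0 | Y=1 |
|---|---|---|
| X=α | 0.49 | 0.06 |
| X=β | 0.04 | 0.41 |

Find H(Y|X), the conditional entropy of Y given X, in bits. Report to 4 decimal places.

Chain rule: H(Y|X) = H(X,Y) − H(X).
Marginals: p(X) = (0.5500, 0.4500), p(Y) = (0.5300, 0.4700).
H(X,Y) = 1.4610 bits; H(X) = 0.9928 bits.
H(Y|X) = 1.4610 − 0.9928 = 0.4682 bits.

0.4682 bits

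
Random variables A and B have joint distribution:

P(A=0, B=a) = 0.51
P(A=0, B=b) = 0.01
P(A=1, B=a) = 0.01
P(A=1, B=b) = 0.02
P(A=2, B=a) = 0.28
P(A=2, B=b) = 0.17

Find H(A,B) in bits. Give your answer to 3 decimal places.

H(A,B) = −Σ p(x,y)·log₂ p(x,y) over all 6 cells.
  cell (0,a): −0.51·log₂0.51 = 0.4954
  cell (0,b): −0.01·log₂0.01 = 0.0664
  cell (1,a): −0.01·log₂0.01 = 0.0664
  cell (1,b): −0.02·log₂0.02 = 0.1129
  cell (2,a): −0.28·log₂0.28 = 0.5142
  cell (2,b): −0.17·log₂0.17 = 0.4346
Sum = 1.690 bits.

1.690 bits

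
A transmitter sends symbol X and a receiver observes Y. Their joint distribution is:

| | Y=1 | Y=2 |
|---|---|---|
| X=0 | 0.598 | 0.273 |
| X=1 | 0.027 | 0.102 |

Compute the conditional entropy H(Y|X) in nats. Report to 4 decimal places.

0.6078 nats

Chain rule: H(Y|X) = H(X,Y) − H(X).
Marginals: p(X) = (0.8710, 0.1290), p(Y) = (0.6250, 0.3750).
H(X,Y) = 0.9923 nats; H(X) = 0.3845 nats.
H(Y|X) = 0.9923 − 0.3845 = 0.6078 nats.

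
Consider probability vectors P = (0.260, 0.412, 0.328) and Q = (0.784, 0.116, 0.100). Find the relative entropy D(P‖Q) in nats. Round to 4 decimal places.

D(P‖Q) = Σ p·ln(p/q).
  0.260·ln(0.260/0.784) = -0.28697
  0.412·ln(0.412/0.116) = 0.52218
  0.328·ln(0.328/0.100) = 0.38961
D(P‖Q) = 0.6248 nats.

0.6248 nats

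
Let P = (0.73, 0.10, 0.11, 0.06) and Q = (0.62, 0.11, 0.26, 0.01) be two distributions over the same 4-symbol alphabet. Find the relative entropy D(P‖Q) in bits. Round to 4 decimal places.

D(P‖Q) = Σ p·log₂(p/q).
  0.73·log₂(0.73/0.62) = 0.17201
  0.10·log₂(0.10/0.11) = -0.01375
  0.11·log₂(0.11/0.26) = -0.13651
  0.06·log₂(0.06/0.01) = 0.15510
D(P‖Q) = 0.1768 bits.

0.1768 bits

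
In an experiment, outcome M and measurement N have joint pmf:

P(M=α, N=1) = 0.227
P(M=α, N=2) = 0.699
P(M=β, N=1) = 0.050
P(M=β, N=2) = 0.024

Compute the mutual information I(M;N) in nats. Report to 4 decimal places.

Marginals: p(M) = (0.9260, 0.0740), p(N) = (0.2770, 0.7230).
I(M;N) = H(M) + H(N) − H(M,N).
H(M) = 0.2639, H(N) = 0.5901, H(M,N) = 0.8262.
I(M;N) = 0.2639 + 0.5901 − 0.8262 = 0.0278 nats.

0.0278 nats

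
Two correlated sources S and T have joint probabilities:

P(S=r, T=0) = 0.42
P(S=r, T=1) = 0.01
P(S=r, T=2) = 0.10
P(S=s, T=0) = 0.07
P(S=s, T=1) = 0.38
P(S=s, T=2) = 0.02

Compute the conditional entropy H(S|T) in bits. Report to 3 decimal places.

Chain rule: H(S|T) = H(S,T) − H(T).
Marginals: p(S) = (0.5300, 0.4700), p(T) = (0.4900, 0.3900, 0.1200).
H(S,T) = 1.8362 bits; H(T) = 1.4011 bits.
H(S|T) = 1.8362 − 1.4011 = 0.435 bits.

0.435 bits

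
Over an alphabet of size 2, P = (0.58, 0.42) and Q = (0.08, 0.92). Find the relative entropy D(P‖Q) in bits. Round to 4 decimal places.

1.1825 bits

D(P‖Q) = Σ p·log₂(p/q).
  0.58·log₂(0.58/0.08) = 1.65763
  0.42·log₂(0.42/0.92) = -0.47512
D(P‖Q) = 1.1825 bits.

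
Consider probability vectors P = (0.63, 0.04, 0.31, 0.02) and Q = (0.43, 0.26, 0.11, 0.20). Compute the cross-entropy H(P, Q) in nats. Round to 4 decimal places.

1.3020 nats

H(P,Q) = −Σ p·ln q.
  −0.63·ln(0.43) = 0.53170
  −0.04·ln(0.26) = 0.05388
  −0.31·ln(0.11) = 0.68426
  −0.02·ln(0.20) = 0.03219
H(P,Q) = 1.3020 nats.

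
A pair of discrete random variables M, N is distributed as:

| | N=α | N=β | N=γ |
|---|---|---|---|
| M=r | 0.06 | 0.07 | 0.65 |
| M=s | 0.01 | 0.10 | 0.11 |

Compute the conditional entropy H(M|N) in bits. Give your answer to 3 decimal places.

0.661 bits

Marginals: p(M) = (0.7800, 0.2200), p(N) = (0.0700, 0.1700, 0.7600).
H(M|N) = Σ p(N) · H(M|N=·).
  N=α: p=0.0700, H(M|N=α) = 0.5917
  N=β: p=0.1700, H(M|N=β) = 0.9774
  N=γ: p=0.7600, H(M|N=γ) = 0.5965
Weighted sum = 0.661 bits.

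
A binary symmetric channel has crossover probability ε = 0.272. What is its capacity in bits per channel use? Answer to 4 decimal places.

0.1557 bits

Binary symmetric channel: C = 1 − h₂(ε) where h₂ is the binary entropy function.
h₂(0.272) = −0.272·log₂0.272 − 0.728·log₂0.728 = 0.8443.
C = 1 − 0.8443 = 0.1557 bits per channel use.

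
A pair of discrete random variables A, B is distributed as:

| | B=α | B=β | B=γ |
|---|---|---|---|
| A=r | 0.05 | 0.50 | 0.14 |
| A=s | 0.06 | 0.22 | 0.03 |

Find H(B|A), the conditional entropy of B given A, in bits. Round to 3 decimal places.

Chain rule: H(B|A) = H(A,B) − H(A).
Marginals: p(A) = (0.6900, 0.3100), p(B) = (0.1100, 0.7200, 0.1700).
H(A,B) = 1.9891 bits; H(A) = 0.8932 bits.
H(B|A) = 1.9891 − 0.8932 = 1.096 bits.

1.096 bits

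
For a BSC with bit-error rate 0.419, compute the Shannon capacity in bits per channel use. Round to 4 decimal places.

0.0190 bits

Binary symmetric channel: C = 1 − h₂(ε) where h₂ is the binary entropy function.
h₂(0.419) = −0.419·log₂0.419 − 0.581·log₂0.581 = 0.9810.
C = 1 − 0.9810 = 0.0190 bits per channel use.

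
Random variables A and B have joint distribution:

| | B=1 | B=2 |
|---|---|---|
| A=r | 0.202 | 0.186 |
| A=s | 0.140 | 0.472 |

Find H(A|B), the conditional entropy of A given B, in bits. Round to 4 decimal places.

0.8991 bits

Chain rule: H(A|B) = H(A,B) − H(B).
Marginals: p(A) = (0.3880, 0.6120), p(B) = (0.3420, 0.6580).
H(A,B) = 1.8258 bits; H(B) = 0.9267 bits.
H(A|B) = 1.8258 − 0.9267 = 0.8991 bits.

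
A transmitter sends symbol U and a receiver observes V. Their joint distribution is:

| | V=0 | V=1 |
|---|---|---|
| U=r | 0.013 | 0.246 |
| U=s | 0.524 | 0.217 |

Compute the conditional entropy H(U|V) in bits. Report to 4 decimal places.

Chain rule: H(U|V) = H(U,V) − H(V).
Marginals: p(U) = (0.2590, 0.7410), p(V) = (0.5370, 0.4630).
H(U,V) = 1.5460 bits; H(V) = 0.9960 bits.
H(U|V) = 1.5460 − 0.9960 = 0.5500 bits.

0.5500 bits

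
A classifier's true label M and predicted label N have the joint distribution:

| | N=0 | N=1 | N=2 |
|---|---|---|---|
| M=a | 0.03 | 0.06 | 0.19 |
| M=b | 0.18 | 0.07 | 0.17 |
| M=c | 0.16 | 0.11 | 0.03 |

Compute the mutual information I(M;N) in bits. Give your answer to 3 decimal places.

Marginals: p(M) = (0.2800, 0.4200, 0.3000), p(N) = (0.3700, 0.2400, 0.3900).
I(M;N) = H(M) + H(N) − H(M,N).
H(M) = 1.5610, H(N) = 1.5547, H(M,N) = 2.9240.
I(M;N) = 1.5610 + 1.5547 − 2.9240 = 0.192 bits.

0.192 bits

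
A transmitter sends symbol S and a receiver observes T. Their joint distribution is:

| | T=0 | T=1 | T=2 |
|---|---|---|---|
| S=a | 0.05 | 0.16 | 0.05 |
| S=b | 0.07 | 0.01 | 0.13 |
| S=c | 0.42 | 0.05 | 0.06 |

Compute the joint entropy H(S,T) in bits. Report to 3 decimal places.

H(S,T) = −Σ p(x,y)·log₂ p(x,y) over all 9 cells.
  cell (a,0): −0.05·log₂0.05 = 0.2161
  cell (a,1): −0.16·log₂0.16 = 0.4230
  cell (a,2): −0.05·log₂0.05 = 0.2161
  cell (b,0): −0.07·log₂0.07 = 0.2686
  cell (b,1): −0.01·log₂0.01 = 0.0664
  cell (b,2): −0.13·log₂0.13 = 0.3826
  cell (c,0): −0.42·log₂0.42 = 0.5256
  cell (c,1): −0.05·log₂0.05 = 0.2161
  cell (c,2): −0.06·log₂0.06 = 0.2435
Sum = 2.558 bits.

2.558 bits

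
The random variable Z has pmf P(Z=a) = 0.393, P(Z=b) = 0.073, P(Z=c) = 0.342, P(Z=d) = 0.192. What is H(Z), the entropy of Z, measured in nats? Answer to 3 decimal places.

1.242 nats

H(Z) = −Σ p·ln p.
  −(0.393)·ln(0.393) = 0.3670
  −(0.073)·ln(0.073) = 0.1911
  −(0.342)·ln(0.342) = 0.3669
  −(0.192)·ln(0.192) = 0.3168
Sum: 0.3670 + 0.1911 + 0.3669 + 0.3168 = 1.242 nats.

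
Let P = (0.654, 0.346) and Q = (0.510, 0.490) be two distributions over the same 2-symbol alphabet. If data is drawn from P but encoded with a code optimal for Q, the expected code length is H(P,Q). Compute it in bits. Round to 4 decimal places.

0.9914 bits

H(P,Q) = −Σ p·log₂ q.
  −0.654·log₂(0.510) = 0.63532
  −0.346·log₂(0.490) = 0.35608
H(P,Q) = 0.9914 bits.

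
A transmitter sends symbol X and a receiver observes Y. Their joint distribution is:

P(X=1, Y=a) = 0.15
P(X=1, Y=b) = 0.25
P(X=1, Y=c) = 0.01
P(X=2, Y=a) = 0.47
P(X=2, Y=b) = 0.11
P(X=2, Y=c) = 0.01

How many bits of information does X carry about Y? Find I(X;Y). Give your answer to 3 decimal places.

0.142 bits

Marginals: p(X) = (0.4100, 0.5900), p(Y) = (0.6200, 0.3600, 0.0200).
I(X;Y) = H(X) + H(Y) − H(X,Y).
H(X) = 0.9765, H(Y) = 1.0711, H(X,Y) = 1.9057.
I(X;Y) = 0.9765 + 1.0711 − 1.9057 = 0.142 bits.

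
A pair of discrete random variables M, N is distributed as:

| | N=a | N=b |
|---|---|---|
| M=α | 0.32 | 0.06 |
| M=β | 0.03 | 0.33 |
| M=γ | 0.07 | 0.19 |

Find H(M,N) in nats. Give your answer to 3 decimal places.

1.506 nats

H(M,N) = −Σ p(x,y)·ln p(x,y) over all 6 cells.
  cell (α,a): −0.32·ln0.32 = 0.3646
  cell (α,b): −0.06·ln0.06 = 0.1688
  cell (β,a): −0.03·ln0.03 = 0.1052
  cell (β,b): −0.33·ln0.33 = 0.3659
  cell (γ,a): −0.07·ln0.07 = 0.1861
  cell (γ,b): −0.19·ln0.19 = 0.3155
Sum = 1.506 nats.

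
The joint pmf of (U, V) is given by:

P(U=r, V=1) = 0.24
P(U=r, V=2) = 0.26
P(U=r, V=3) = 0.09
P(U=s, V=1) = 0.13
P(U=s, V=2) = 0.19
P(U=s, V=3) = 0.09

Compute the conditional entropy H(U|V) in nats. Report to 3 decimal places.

0.671 nats

Marginals: p(U) = (0.5900, 0.4100), p(V) = (0.3700, 0.4500, 0.1800).
H(U|V) = Σ p(V) · H(U|V=·).
  V=1: p=0.3700, H(U|V=1) = 0.6483
  V=2: p=0.4500, H(U|V=2) = 0.6810
  V=3: p=0.1800, H(U|V=3) = 0.6931
Weighted sum = 0.671 nats.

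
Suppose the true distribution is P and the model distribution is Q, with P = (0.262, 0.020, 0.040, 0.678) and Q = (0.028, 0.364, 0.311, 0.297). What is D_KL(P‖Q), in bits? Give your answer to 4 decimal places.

1.4505 bits

D(P‖Q) = Σ p·log₂(p/q).
  0.262·log₂(0.262/0.028) = 0.84523
  0.020·log₂(0.020/0.364) = -0.08372
  0.040·log₂(0.040/0.311) = -0.11835
  0.678·log₂(0.678/0.297) = 0.80738
D(P‖Q) = 1.4505 bits.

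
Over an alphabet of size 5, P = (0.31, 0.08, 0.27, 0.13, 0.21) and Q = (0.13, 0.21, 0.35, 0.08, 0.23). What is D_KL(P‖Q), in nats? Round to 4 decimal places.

D(P‖Q) = Σ p·ln(p/q).
  0.31·ln(0.31/0.13) = 0.26940
  0.08·ln(0.08/0.21) = -0.07721
  0.27·ln(0.27/0.35) = -0.07007
  0.13·ln(0.13/0.08) = 0.06312
  0.21·ln(0.21/0.23) = -0.01910
D(P‖Q) = 0.1661 nats.

0.1661 nats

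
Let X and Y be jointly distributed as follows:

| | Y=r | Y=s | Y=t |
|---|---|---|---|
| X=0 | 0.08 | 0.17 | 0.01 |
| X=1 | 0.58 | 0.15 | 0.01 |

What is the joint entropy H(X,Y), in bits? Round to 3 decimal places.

1.725 bits

H(X,Y) = −Σ p(x,y)·log₂ p(x,y) over all 6 cells.
  cell (0,r): −0.08·log₂0.08 = 0.2915
  cell (0,s): −0.17·log₂0.17 = 0.4346
  cell (0,t): −0.01·log₂0.01 = 0.0664
  cell (1,r): −0.58·log₂0.58 = 0.4558
  cell (1,s): −0.15·log₂0.15 = 0.4105
  cell (1,t): −0.01·log₂0.01 = 0.0664
Sum = 1.725 bits.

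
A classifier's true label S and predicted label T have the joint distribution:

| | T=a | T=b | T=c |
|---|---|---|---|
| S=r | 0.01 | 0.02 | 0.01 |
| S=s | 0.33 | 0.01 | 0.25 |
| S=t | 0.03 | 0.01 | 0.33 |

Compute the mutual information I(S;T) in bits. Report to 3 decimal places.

Marginals: p(S) = (0.0400, 0.5900, 0.3700), p(T) = (0.3700, 0.0400, 0.5900).
I(S;T) = Σ p(x,y)·log₂[p(x,y)/(p(x)p(y))].
  (r,a): 0.01·log₂(0.6757) = -0.0057
  (r,b): 0.02·log₂(12.5000) = 0.0729
  (r,c): 0.01·log₂(0.4237) = -0.0124
  (s,a): 0.33·log₂(1.5117) = 0.1967
  (s,b): 0.01·log₂(0.4237) = -0.0124
  (s,c): 0.25·log₂(0.7182) = -0.1194
  (t,a): 0.03·log₂(0.2191) = -0.0657
  (t,b): 0.01·log₂(0.6757) = -0.0057
  (t,c): 0.33·log₂(1.5117) = 0.1967
Sum = 0.245 bits.

0.245 bits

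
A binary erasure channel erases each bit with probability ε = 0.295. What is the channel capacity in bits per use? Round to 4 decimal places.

Binary erasure channel: capacity C = 1 − ε.
C = 1 − 0.295 = 0.7050 bits per channel use.

0.7050 bits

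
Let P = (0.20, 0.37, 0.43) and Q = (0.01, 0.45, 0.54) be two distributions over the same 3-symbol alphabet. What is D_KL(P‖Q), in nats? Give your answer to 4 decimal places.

D(P‖Q) = Σ p·ln(p/q).
  0.20·ln(0.20/0.01) = 0.59915
  0.37·ln(0.37/0.45) = -0.07243
  0.43·ln(0.43/0.54) = -0.09795
D(P‖Q) = 0.4288 nats.

0.4288 nats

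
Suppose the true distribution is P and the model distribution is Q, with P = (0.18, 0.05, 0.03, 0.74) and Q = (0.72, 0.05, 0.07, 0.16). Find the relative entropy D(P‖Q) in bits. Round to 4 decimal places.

1.2383 bits

D(P‖Q) = Σ p·log₂(p/q).
  0.18·log₂(0.18/0.72) = -0.36000
  0.05·log₂(0.05/0.05) = 0.00000
  0.03·log₂(0.03/0.07) = -0.03667
  0.74·log₂(0.74/0.16) = 1.63500
D(P‖Q) = 1.2383 bits.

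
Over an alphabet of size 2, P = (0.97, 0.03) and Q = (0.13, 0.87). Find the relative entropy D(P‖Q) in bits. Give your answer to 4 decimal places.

D(P‖Q) = Σ p·log₂(p/q).
  0.97·log₂(0.97/0.13) = 2.81249
  0.03·log₂(0.03/0.87) = -0.14574
D(P‖Q) = 2.6667 bits.

2.6667 bits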